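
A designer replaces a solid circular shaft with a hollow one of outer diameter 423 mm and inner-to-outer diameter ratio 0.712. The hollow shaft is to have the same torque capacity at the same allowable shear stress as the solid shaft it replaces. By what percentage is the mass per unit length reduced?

Equal τ_max and T ⇒ the solid shaft needs d_s³ = d_o³(1−k⁴), so d_s = 423·(1−0.712⁴)^(1/3) = 383.1 mm.
Area ratio A_h/A_s = d_o²(1−k²)/d_s² = (1−k²)/(1−k⁴)^(2/3) = 0.6010.
Mass saving = 1 − 0.6010 = 39.9 %.

39.9 %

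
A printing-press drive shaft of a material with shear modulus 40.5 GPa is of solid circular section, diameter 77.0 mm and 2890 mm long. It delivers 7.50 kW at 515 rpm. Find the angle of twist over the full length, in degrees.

0.165°

ω = 2π·515/60 = 53.93 rad/s, so T = P/ω = 7.50×10³ / 53.93 = 139.1 N·m.
J = πd⁴/32 = π(0.0770)⁴/32 = 3.451×10^-6 m⁴.
θ = T·L/(G·J) = 139.1 × 2.89 / (40.5×10⁹ × 3.451×10^-6) = 2.875×10^-3 rad.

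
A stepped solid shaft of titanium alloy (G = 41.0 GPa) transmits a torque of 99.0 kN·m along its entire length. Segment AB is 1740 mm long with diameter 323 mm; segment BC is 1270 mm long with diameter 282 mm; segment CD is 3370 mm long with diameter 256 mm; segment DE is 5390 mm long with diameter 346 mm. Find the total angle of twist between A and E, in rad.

0.0374 rad

J_AB = π(0.323)⁴/32 = 1.07×10^-3 m⁴; J_BC = π(0.282)⁴/32 = 6.21×10^-4 m⁴; J_CD = π(0.256)⁴/32 = 4.22×10^-4 m⁴; J_DE = π(0.346)⁴/32 = 1.41×10^-3 m⁴.
θ = (T/G)·Σ L_i/J_i = (99000/41.0×10⁹)·(1.74/1.07×10^-3 + 1.27/6.21×10^-4 + 3.37/4.22×10^-4 + 5.39/1.41×10^-3) = 0.03742 rad.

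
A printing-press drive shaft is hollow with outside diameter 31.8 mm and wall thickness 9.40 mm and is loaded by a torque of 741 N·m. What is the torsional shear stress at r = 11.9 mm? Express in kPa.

90400 kPa

J = π(d_o⁴ − d_i⁴)/32 = π(0.0318⁴ − 0.0130⁴)/32 = 9.759×10^-8 m⁴.
Shear stress varies linearly with radius: τ = T·r/J = 741.0 × 0.0119 / 9.759×10^-8 = 9.036×10^7 Pa.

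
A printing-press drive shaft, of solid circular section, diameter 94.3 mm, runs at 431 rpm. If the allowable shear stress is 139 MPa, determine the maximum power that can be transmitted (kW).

1030 kW

J = πd⁴/32 = π(0.0943)⁴/32 = 7.763×10^-6 m⁴.
T_max = τ_allow·J/r = 1.39×10^8 × 7.763×10^-6 / 0.0471 = 22890 N·m.
ω = 2π·431/60 = 45.13 rad/s, so P_max = T_max·ω = 1.033×10^6 W.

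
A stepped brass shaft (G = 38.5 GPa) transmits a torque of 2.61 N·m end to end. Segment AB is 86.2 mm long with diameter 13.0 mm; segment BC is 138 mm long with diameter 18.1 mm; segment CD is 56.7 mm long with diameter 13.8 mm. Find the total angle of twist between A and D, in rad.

J_AB = π(0.0130)⁴/32 = 2.80×10^-9 m⁴; J_BC = π(0.0181)⁴/32 = 1.05×10^-8 m⁴; J_CD = π(0.0138)⁴/32 = 3.56×10^-9 m⁴.
θ = (T/G)·Σ L_i/J_i = (2.610/38.5×10⁹)·(0.0862/2.80×10^-9 + 0.138/1.05×10^-8 + 0.0567/3.56×10^-9) = 4.051×10^-3 rad.

0.00405 rad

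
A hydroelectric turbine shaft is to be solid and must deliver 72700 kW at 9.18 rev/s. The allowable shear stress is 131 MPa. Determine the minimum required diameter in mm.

ω = 2π·9.18 = 57.68 rad/s, so T = P/ω = 72700×10³ / 57.68 = 1.260e6 N·m.
For a solid shaft τ_max = 16T/(πd³), so d = (16T/(π τ_allow))^(1/3) = (16·1.260e6/(π·1.31×10^8))^(1/3) = 0.3659 m.

366 mm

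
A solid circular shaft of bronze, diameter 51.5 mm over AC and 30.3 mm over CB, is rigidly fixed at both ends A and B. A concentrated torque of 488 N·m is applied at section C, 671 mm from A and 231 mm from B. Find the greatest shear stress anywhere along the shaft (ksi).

3.35 ksi

Compatibility: T_A·a/J_AC = T_B·b/J_CB with T_A + T_B = T₀.
J_AC = 6.91×10^-7 m⁴, J_CB = 8.28×10^-8 m⁴, so T_A = T₀·(J_AC/a)/((J_AC/a)+(J_CB/b)) = 362.0 N·m, T_B = 126.0 N·m.
τ in each portion: τ_AC = 1.35×10^7 Pa, τ_CB = 2.31×10^7 Pa; maximum is in CB.
τ_max = T_CB·r/J = 126.0·0.0152/8.28×10^-8 = 2.307×10^7 Pa.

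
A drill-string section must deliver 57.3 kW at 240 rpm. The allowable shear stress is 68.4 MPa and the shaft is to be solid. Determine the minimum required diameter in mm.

55.4 mm

ω = 2π·240/60 = 25.13 rad/s, so T = P/ω = 57.3×10³ / 25.13 = 2280 N·m.
For a solid shaft τ_max = 16T/(πd³), so d = (16T/(π τ_allow))^(1/3) = (16·2280/(π·6.84×10^7))^(1/3) = 0.05537 m.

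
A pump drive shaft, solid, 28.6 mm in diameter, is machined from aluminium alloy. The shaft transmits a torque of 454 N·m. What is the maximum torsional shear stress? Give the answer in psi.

14300 psi

J = πd⁴/32 = π(0.0286)⁴/32 = 6.568×10^-8 m⁴.
τ_max = T·r/J = 454.0 × 0.0143 / 6.568×10^-8 = 9.884×10^7 Pa.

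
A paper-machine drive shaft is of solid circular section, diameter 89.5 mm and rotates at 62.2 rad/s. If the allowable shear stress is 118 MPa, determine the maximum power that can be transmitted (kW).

J = πd⁴/32 = π(0.0895)⁴/32 = 6.299×10^-6 m⁴.
T_max = τ_allow·J/r = 1.18×10^8 × 6.299×10^-6 / 0.0447 = 16610 N·m.
ω = 62.2 rad/s, so P_max = T_max·ω = 1.033×10^6 W.

1030 kW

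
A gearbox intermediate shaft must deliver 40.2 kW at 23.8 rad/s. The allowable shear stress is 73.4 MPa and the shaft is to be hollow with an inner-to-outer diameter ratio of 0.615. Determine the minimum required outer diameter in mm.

ω = 23.8 rad/s, so T = P/ω = 40.2×10³ / 23.80 = 1689 N·m.
For a hollow shaft with d_i/d_o = 0.615: τ_max = 16T/(π d_o³ (1−k⁴)), so d_o = [16T/(π τ_allow (1−k⁴))]^(1/3) = [16·1689/(π·7.34×10^7·0.8569)]^(1/3) = 0.05152 m.

51.5 mm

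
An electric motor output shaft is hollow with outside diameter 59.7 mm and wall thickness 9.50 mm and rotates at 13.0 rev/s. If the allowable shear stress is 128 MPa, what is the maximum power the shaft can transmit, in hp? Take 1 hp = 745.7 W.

J = π(d_o⁴ − d_i⁴)/32 = π(0.0597⁴ − 0.0407⁴)/32 = 9.777×10^-7 m⁴.
T_max = τ_allow·J/r = 1.28×10^8 × 9.777×10^-7 / 0.0299 = 4192 N·m.
ω = 2π·13.0 = 81.68 rad/s, so P_max = T_max·ω = 3.424×10^5 W.

459 hp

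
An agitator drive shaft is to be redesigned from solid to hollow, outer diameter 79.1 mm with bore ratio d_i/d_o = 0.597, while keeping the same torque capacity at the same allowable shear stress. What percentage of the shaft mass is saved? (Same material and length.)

Equal τ_max and T ⇒ the solid shaft needs d_s³ = d_o³(1−k⁴), so d_s = 79.1·(1−0.597⁴)^(1/3) = 75.60 mm.
Area ratio A_h/A_s = d_o²(1−k²)/d_s² = (1−k²)/(1−k⁴)^(2/3) = 0.7046.
Mass saving = 1 − 0.7046 = 29.5 %.

29.5 %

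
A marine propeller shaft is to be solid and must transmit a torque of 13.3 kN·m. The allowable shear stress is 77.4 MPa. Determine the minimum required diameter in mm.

For a solid shaft τ_max = 16T/(πd³), so d = (16T/(π τ_allow))^(1/3) = (16·13300/(π·7.74×10^7))^(1/3) = 0.09565 m.

95.7 mm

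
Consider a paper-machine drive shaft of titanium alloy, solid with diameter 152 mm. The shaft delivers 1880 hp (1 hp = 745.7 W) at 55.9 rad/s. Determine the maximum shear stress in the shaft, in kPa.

36400 kPa

ω = 55.9 rad/s, so T = P/ω = 1880×745.7 / 55.90 = 25080 N·m.
J = πd⁴/32 = π(0.152)⁴/32 = 5.241×10^-5 m⁴.
τ_max = T·r/J = 25080 × 0.0760 / 5.241×10^-5 = 3.637×10^7 Pa.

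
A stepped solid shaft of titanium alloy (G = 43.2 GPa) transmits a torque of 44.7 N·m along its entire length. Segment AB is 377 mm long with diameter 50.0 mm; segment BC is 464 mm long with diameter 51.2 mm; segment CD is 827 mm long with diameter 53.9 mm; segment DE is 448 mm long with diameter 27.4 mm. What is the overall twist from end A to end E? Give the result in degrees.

J_AB = π(0.0500)⁴/32 = 6.14×10^-7 m⁴; J_BC = π(0.0512)⁴/32 = 6.75×10^-7 m⁴; J_CD = π(0.0539)⁴/32 = 8.29×10^-7 m⁴; J_DE = π(0.0274)⁴/32 = 5.53×10^-8 m⁴.
θ = (T/G)·Σ L_i/J_i = (44.70/43.2×10⁹)·(0.377/6.14×10^-7 + 0.464/6.75×10^-7 + 0.827/8.29×10^-7 + 0.448/5.53×10^-8) = 0.01076 rad.

0.616°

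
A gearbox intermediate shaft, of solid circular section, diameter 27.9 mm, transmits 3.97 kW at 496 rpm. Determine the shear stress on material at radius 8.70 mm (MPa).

ω = 2π·496/60 = 51.94 rad/s, so T = P/ω = 3.97×10³ / 51.94 = 76.43 N·m.
J = πd⁴/32 = π(0.0279)⁴/32 = 5.949×10^-8 m⁴.
Shear stress varies linearly with radius: τ = T·r/J = 76.43 × 0.00870 / 5.949×10^-8 = 1.118×10^7 Pa.

11.2 MPa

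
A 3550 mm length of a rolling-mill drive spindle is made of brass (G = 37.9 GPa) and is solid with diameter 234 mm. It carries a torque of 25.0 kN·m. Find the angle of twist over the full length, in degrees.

0.456°

J = πd⁴/32 = π(0.234)⁴/32 = 2.943×10^-4 m⁴.
θ = T·L/(G·J) = 25000 × 3.55 / (37.9×10⁹ × 2.943×10^-4) = 7.955×10^-3 rad.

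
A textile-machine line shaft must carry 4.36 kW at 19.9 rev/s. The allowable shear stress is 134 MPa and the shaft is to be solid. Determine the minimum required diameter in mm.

ω = 2π·19.9 = 125.0 rad/s, so T = P/ω = 4.36×10³ / 125.0 = 34.87 N·m.
For a solid shaft τ_max = 16T/(πd³), so d = (16T/(π τ_allow))^(1/3) = (16·34.87/(π·1.34×10^8))^(1/3) = 0.01098 m.

11.0 mm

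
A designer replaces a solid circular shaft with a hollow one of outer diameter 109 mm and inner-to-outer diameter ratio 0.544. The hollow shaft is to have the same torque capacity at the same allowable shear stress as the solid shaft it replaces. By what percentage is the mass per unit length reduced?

Equal τ_max and T ⇒ the solid shaft needs d_s³ = d_o³(1−k⁴), so d_s = 109·(1−0.544⁴)^(1/3) = 105.7 mm.
Area ratio A_h/A_s = d_o²(1−k²)/d_s² = (1−k²)/(1−k⁴)^(2/3) = 0.7484.
Mass saving = 1 − 0.7484 = 25.2 %.

25.2 %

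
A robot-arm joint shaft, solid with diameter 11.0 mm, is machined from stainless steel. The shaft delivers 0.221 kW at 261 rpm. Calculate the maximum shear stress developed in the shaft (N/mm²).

ω = 2π·261/60 = 27.33 rad/s, so T = P/ω = 0.221×10³ / 27.33 = 8.086 N·m.
J = πd⁴/32 = π(0.0110)⁴/32 = 1.437×10^-9 m⁴.
τ_max = T·r/J = 8.086 × 0.00550 / 1.437×10^-9 = 3.094×10^7 Pa.

30.9 N/mm²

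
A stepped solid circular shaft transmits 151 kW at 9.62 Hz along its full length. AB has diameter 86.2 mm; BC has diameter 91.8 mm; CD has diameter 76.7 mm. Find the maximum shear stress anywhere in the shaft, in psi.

ω = 2π·9.62 = 60.44 rad/s, so T = P/ω = 151×10³ / 60.44 = 2498 N·m.
Under the same torque, τ_max = 16T/(πd³) is largest where d is smallest — segment CD (d = 76.7 mm).
τ_max = 16·2498/(π·(0.0767)³) = 2.820×10^7 Pa.

4090 psi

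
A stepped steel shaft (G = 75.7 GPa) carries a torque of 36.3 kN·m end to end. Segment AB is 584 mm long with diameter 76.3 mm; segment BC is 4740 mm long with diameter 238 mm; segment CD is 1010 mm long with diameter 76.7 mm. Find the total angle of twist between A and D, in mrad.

J_AB = π(0.0763)⁴/32 = 3.33×10^-6 m⁴; J_BC = π(0.238)⁴/32 = 3.15×10^-4 m⁴; J_CD = π(0.0767)⁴/32 = 3.40×10^-6 m⁴.
θ = (T/G)·Σ L_i/J_i = (36300/75.7×10⁹)·(0.584/3.33×10^-6 + 4.74/3.15×10^-4 + 1.01/3.40×10^-6) = 0.2339 rad.

234 mrad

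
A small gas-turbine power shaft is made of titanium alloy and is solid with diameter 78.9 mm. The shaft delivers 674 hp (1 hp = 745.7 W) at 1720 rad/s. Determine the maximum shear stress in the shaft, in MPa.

3.03 MPa

ω = 1720 rad/s, so T = P/ω = 674×745.7 / 1720 = 292.2 N·m.
J = πd⁴/32 = π(0.0789)⁴/32 = 3.805×10^-6 m⁴.
τ_max = T·r/J = 292.2 × 0.0395 / 3.805×10^-6 = 3.030×10^6 Pa.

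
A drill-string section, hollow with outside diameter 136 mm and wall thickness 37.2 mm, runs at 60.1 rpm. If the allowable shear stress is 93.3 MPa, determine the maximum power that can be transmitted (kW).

278 kW

J = π(d_o⁴ − d_i⁴)/32 = π(0.136⁴ − 0.0616⁴)/32 = 3.217×10^-5 m⁴.
T_max = τ_allow·J/r = 9.33×10^7 × 3.217×10^-5 / 0.0680 = 44140 N·m.
ω = 2π·60.1/60 = 6.294 rad/s, so P_max = T_max·ω = 2.778×10^5 W.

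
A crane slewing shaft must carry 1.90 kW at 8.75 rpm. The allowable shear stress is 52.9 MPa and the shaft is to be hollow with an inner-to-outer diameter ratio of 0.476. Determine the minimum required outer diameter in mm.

ω = 2π·8.75/60 = 0.9163 rad/s, so T = P/ω = 1.90×10³ / 0.9163 = 2074 N·m.
For a hollow shaft with d_i/d_o = 0.476: τ_max = 16T/(π d_o³ (1−k⁴)), so d_o = [16T/(π τ_allow (1−k⁴))]^(1/3) = [16·2074/(π·5.29×10^7·0.9487)]^(1/3) = 0.05948 m.

59.5 mm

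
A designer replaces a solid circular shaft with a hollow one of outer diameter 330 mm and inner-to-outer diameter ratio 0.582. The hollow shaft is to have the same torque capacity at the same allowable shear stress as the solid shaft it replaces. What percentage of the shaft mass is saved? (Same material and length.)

Equal τ_max and T ⇒ the solid shaft needs d_s³ = d_o³(1−k⁴), so d_s = 330·(1−0.582⁴)^(1/3) = 316.9 mm.
Area ratio A_h/A_s = d_o²(1−k²)/d_s² = (1−k²)/(1−k⁴)^(2/3) = 0.7172.
Mass saving = 1 − 0.7172 = 28.3 %.

28.3 %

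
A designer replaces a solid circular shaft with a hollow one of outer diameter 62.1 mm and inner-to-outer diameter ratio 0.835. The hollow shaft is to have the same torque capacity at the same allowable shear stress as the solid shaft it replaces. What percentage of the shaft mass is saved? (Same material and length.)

52.8 %

Equal τ_max and T ⇒ the solid shaft needs d_s³ = d_o³(1−k⁴), so d_s = 62.1·(1−0.835⁴)^(1/3) = 49.74 mm.
Area ratio A_h/A_s = d_o²(1−k²)/d_s² = (1−k²)/(1−k⁴)^(2/3) = 0.4719.
Mass saving = 1 − 0.4719 = 52.8 %.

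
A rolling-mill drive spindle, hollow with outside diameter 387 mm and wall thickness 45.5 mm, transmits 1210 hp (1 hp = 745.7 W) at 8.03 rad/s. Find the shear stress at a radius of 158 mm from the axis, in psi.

1780 psi

ω = 8.03 rad/s, so T = P/ω = 1210×745.7 / 8.030 = 112400 N·m.
J = π(d_o⁴ − d_i⁴)/32 = π(0.387⁴ − 0.296⁴)/32 = 1.448×10^-3 m⁴.
Shear stress varies linearly with radius: τ = T·r/J = 112400 × 0.158 / 1.448×10^-3 = 1.226×10^7 Pa.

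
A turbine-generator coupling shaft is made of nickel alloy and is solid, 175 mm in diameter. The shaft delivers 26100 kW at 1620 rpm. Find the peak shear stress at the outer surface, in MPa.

ω = 2π·1620/60 = 169.6 rad/s, so T = P/ω = 26100×10³ / 169.6 = 153800 N·m.
J = πd⁴/32 = π(0.175)⁴/32 = 9.208×10^-5 m⁴.
τ_max = T·r/J = 153800 × 0.0875 / 9.208×10^-5 = 1.462×10^8 Pa.

146 MPa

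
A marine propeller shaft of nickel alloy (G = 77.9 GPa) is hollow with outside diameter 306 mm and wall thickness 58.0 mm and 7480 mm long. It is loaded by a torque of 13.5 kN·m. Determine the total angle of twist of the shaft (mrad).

J = π(d_o⁴ − d_i⁴)/32 = π(0.306⁴ − 0.190⁴)/32 = 7.328×10^-4 m⁴.
θ = T·L/(G·J) = 13500 × 7.48 / (77.9×10⁹ × 7.328×10^-4) = 1.769×10^-3 rad.

1.77 mrad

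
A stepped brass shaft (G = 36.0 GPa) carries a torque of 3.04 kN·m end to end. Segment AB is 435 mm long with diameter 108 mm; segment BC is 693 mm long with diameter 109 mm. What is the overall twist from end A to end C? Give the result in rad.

J_AB = π(0.108)⁴/32 = 1.34×10^-5 m⁴; J_BC = π(0.109)⁴/32 = 1.39×10^-5 m⁴.
θ = (T/G)·Σ L_i/J_i = (3040/36.0×10⁹)·(0.435/1.34×10^-5 + 0.693/1.39×10^-5) = 6.973×10^-3 rad.

0.00697 rad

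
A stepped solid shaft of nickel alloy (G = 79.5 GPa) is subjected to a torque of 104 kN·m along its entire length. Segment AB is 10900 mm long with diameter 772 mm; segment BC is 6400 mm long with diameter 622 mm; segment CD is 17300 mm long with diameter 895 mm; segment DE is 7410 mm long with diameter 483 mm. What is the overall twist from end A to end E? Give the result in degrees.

J_AB = π(0.772)⁴/32 = 0.0349 m⁴; J_BC = π(0.622)⁴/32 = 0.0147 m⁴; J_CD = π(0.895)⁴/32 = 0.0630 m⁴; J_DE = π(0.483)⁴/32 = 5.34×10^-3 m⁴.
θ = (T/G)·Σ L_i/J_i = (104000/79.5×10⁹)·(10.9/0.0349 + 6.40/0.0147 + 17.3/0.0630 + 7.41/5.34×10^-3) = 3.152×10^-3 rad.

0.181°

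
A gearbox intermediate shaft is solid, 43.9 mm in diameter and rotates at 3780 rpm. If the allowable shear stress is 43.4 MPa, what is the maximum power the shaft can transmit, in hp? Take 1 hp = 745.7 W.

J = πd⁴/32 = π(0.0439)⁴/32 = 3.646×10^-7 m⁴.
T_max = τ_allow·J/r = 4.34×10^7 × 3.646×10^-7 / 0.0220 = 721.0 N·m.
ω = 2π·3780/60 = 395.8 rad/s, so P_max = T_max·ω = 2.854×10^5 W.

383 hp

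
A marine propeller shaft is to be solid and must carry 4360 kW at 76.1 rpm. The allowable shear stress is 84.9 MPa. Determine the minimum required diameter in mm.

320 mm

ω = 2π·76.1/60 = 7.969 rad/s, so T = P/ω = 4360×10³ / 7.969 = 547100 N·m.
For a solid shaft τ_max = 16T/(πd³), so d = (16T/(π τ_allow))^(1/3) = (16·547100/(π·8.49×10^7))^(1/3) = 0.3202 m.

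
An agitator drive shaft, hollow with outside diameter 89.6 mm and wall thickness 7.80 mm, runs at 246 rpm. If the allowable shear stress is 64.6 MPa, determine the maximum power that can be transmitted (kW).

126 kW

J = π(d_o⁴ − d_i⁴)/32 = π(0.0896⁴ − 0.0740⁴)/32 = 3.384×10^-6 m⁴.
T_max = τ_allow·J/r = 6.46×10^7 × 3.384×10^-6 / 0.0448 = 4879 N·m.
ω = 2π·246/60 = 25.76 rad/s, so P_max = T_max·ω = 1.257×10^5 W.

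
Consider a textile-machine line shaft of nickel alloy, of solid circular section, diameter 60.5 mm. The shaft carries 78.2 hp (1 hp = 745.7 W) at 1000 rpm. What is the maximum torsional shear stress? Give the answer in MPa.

ω = 2π·1000/60 = 104.7 rad/s, so T = P/ω = 78.2×745.7 / 104.7 = 556.9 N·m.
J = πd⁴/32 = π(0.0605)⁴/32 = 1.315×10^-6 m⁴.
τ_max = T·r/J = 556.9 × 0.0302 / 1.315×10^-6 = 1.281×10^7 Pa.

12.8 MPa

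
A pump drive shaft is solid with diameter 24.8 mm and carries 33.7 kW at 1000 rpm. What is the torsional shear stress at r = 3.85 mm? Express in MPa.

33.4 MPa

ω = 2π·1000/60 = 104.7 rad/s, so T = P/ω = 33.7×10³ / 104.7 = 321.8 N·m.
J = πd⁴/32 = π(0.0248)⁴/32 = 3.714×10^-8 m⁴.
Shear stress varies linearly with radius: τ = T·r/J = 321.8 × 0.00385 / 3.714×10^-8 = 3.336×10^7 Pa.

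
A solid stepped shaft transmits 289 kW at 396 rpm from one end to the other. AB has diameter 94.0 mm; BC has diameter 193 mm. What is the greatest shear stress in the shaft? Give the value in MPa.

ω = 2π·396/60 = 41.47 rad/s, so T = P/ω = 289×10³ / 41.47 = 6969 N·m.
Under the same torque, τ_max = 16T/(πd³) is largest where d is smallest — segment AB (d = 94.0 mm).
τ_max = 16·6969/(π·(0.0940)³) = 4.273×10^7 Pa.

42.7 MPa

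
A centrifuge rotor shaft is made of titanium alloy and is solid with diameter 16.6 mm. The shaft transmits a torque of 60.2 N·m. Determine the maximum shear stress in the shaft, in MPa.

J = πd⁴/32 = π(0.0166)⁴/32 = 7.455×10^-9 m⁴.
τ_max = T·r/J = 60.20 × 0.00830 / 7.455×10^-9 = 6.703×10^7 Pa.

67.0 MPa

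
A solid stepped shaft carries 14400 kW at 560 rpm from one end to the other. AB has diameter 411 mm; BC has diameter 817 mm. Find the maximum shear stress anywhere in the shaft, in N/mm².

18.0 N/mm²

ω = 2π·560/60 = 58.64 rad/s, so T = P/ω = 14400×10³ / 58.64 = 245600 N·m.
Under the same torque, τ_max = 16T/(πd³) is largest where d is smallest — segment AB (d = 411 mm).
τ_max = 16·245600/(π·(0.411)³) = 1.801×10^7 Pa.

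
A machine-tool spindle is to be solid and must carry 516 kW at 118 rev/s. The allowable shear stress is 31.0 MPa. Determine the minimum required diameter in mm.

48.5 mm

ω = 2π·118 = 741.4 rad/s, so T = P/ω = 516×10³ / 741.4 = 696.0 N·m.
For a solid shaft τ_max = 16T/(πd³), so d = (16T/(π τ_allow))^(1/3) = (16·696.0/(π·3.10×10^7))^(1/3) = 0.04854 m.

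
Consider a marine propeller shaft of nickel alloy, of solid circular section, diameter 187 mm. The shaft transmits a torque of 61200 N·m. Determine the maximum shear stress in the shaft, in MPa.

47.7 MPa

J = πd⁴/32 = π(0.187)⁴/32 = 1.201×10^-4 m⁴.
τ_max = T·r/J = 61200 × 0.0935 / 1.201×10^-4 = 4.766×10^7 Pa.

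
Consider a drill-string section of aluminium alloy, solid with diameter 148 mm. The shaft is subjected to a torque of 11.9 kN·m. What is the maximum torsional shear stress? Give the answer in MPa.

J = πd⁴/32 = π(0.148)⁴/32 = 4.710×10^-5 m⁴.
τ_max = T·r/J = 11900 × 0.0740 / 4.710×10^-5 = 1.870×10^7 Pa.

18.7 MPa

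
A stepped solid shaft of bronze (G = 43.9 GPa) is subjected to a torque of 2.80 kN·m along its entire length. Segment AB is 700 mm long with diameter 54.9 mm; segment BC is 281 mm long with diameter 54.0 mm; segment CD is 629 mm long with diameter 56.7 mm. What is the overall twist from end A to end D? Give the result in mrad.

J_AB = π(0.0549)⁴/32 = 8.92×10^-7 m⁴; J_BC = π(0.0540)⁴/32 = 8.35×10^-7 m⁴; J_CD = π(0.0567)⁴/32 = 1.01×10^-6 m⁴.
θ = (T/G)·Σ L_i/J_i = (2800/43.9×10⁹)·(0.700/8.92×10^-7 + 0.281/8.35×10^-7 + 0.629/1.01×10^-6) = 0.1111 rad.

111 mrad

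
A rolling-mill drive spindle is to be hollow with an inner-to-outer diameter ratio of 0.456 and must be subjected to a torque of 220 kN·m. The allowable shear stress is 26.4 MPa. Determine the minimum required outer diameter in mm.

For a hollow shaft with d_i/d_o = 0.456: τ_max = 16T/(π d_o³ (1−k⁴)), so d_o = [16T/(π τ_allow (1−k⁴))]^(1/3) = [16·220000/(π·2.64×10^7·0.9568)]^(1/3) = 0.3540 m.

354 mm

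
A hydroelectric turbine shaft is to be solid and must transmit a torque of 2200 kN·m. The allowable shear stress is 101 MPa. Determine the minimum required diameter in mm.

For a solid shaft τ_max = 16T/(πd³), so d = (16T/(π τ_allow))^(1/3) = (16·2.200e6/(π·1.01×10^8))^(1/3) = 0.4805 m.

480 mm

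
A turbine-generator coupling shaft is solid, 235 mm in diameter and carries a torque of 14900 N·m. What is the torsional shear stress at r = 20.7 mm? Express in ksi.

J = πd⁴/32 = π(0.235)⁴/32 = 2.994×10^-4 m⁴.
Shear stress varies linearly with radius: τ = T·r/J = 14900 × 0.0207 / 2.994×10^-4 = 1.030×10^6 Pa.

0.149 ksi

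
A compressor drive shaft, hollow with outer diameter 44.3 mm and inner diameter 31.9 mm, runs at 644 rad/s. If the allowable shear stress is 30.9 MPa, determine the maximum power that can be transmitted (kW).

248 kW

J = π(d_o⁴ − d_i⁴)/32 = π(0.0443⁴ − 0.0319⁴)/32 = 2.764×10^-7 m⁴.
T_max = τ_allow·J/r = 3.09×10^7 × 2.764×10^-7 / 0.0221 = 385.6 N·m.
ω = 644 rad/s, so P_max = T_max·ω = 2.484×10^5 W.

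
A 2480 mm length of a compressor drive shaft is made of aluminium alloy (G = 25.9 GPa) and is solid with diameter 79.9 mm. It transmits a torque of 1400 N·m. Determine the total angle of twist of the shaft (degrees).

1.92°

J = πd⁴/32 = π(0.0799)⁴/32 = 4.001×10^-6 m⁴.
θ = T·L/(G·J) = 1400 × 2.48 / (25.9×10⁹ × 4.001×10^-6) = 0.03350 rad.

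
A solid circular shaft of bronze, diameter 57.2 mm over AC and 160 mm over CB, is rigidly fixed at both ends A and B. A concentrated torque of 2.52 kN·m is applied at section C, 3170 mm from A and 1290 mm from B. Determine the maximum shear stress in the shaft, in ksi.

Compatibility: T_A·a/J_AC = T_B·b/J_CB with T_A + T_B = T₀.
J_AC = 1.05×10^-6 m⁴, J_CB = 6.43×10^-5 m⁴, so T_A = T₀·(J_AC/a)/((J_AC/a)+(J_CB/b)) = 16.64 N·m, T_B = 2503 N·m.
τ in each portion: τ_AC = 4.53×10^5 Pa, τ_CB = 3.11×10^6 Pa; maximum is in CB.
τ_max = T_CB·r/J = 2503·0.0800/6.43×10^-5 = 3.113×10^6 Pa.

0.451 ksi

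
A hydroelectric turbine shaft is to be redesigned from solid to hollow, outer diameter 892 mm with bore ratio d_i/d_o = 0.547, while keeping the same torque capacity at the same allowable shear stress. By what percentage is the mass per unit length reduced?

25.4 %

Equal τ_max and T ⇒ the solid shaft needs d_s³ = d_o³(1−k⁴), so d_s = 892·(1−0.547⁴)^(1/3) = 864.5 mm.
Area ratio A_h/A_s = d_o²(1−k²)/d_s² = (1−k²)/(1−k⁴)^(2/3) = 0.7460.
Mass saving = 1 − 0.7460 = 25.4 %.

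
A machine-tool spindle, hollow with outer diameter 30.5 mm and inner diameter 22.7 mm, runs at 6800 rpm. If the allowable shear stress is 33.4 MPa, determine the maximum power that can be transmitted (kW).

91.8 kW

J = π(d_o⁴ − d_i⁴)/32 = π(0.0305⁴ − 0.0227⁴)/32 = 5.889×10^-8 m⁴.
T_max = τ_allow·J/r = 3.34×10^7 × 5.889×10^-8 / 0.0152 = 129.0 N·m.
ω = 2π·6800/60 = 712.1 rad/s, so P_max = T_max·ω = 9.184×10^4 W.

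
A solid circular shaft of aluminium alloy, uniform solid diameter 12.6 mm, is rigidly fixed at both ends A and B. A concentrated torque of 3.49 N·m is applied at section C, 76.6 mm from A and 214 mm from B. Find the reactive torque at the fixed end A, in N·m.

2.57 N·m

With uniform GJ and both ends fixed, compatibility θ_AC = θ_CB gives T_A·a = T_B·b, together with T_A + T_B = T₀.
T_A = T₀·b/(a+b) = 3.490·214/290.6 = 2.570 N·m; T_B = 0.9199 N·m.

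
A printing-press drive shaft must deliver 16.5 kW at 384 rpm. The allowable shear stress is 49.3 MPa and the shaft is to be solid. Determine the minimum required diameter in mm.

ω = 2π·384/60 = 40.21 rad/s, so T = P/ω = 16.5×10³ / 40.21 = 410.3 N·m.
For a solid shaft τ_max = 16T/(πd³), so d = (16T/(π τ_allow))^(1/3) = (16·410.3/(π·4.93×10^7))^(1/3) = 0.03487 m.

34.9 mm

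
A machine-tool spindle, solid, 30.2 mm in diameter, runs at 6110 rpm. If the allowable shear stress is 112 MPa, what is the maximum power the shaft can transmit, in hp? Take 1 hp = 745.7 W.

J = πd⁴/32 = π(0.0302)⁴/32 = 8.166×10^-8 m⁴.
T_max = τ_allow·J/r = 1.12×10^8 × 8.166×10^-8 / 0.0151 = 605.7 N·m.
ω = 2π·6110/60 = 639.8 rad/s, so P_max = T_max·ω = 3.876×10^5 W.

520 hp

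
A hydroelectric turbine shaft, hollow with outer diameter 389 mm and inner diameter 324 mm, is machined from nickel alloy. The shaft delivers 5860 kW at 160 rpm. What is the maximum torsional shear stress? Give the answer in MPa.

58.3 MPa

ω = 2π·160/60 = 16.76 rad/s, so T = P/ω = 5860×10³ / 16.76 = 349700 N·m.
J = π(d_o⁴ − d_i⁴)/32 = π(0.389⁴ − 0.324⁴)/32 = 1.166×10^-3 m⁴.
τ_max = T·r/J = 349700 × 0.195 / 1.166×10^-3 = 5.833×10^7 Pa.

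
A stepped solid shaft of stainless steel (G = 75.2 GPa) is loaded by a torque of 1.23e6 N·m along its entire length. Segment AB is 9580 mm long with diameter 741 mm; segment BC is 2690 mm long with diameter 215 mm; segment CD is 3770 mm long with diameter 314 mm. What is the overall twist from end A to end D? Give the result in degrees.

J_AB = π(0.741)⁴/32 = 0.0296 m⁴; J_BC = π(0.215)⁴/32 = 2.10×10^-4 m⁴; J_CD = π(0.314)⁴/32 = 9.54×10^-4 m⁴.
θ = (T/G)·Σ L_i/J_i = (1.230e6/75.2×10⁹)·(9.58/0.0296 + 2.69/2.10×10^-4 + 3.77/9.54×10^-4) = 0.2796 rad.

16.0°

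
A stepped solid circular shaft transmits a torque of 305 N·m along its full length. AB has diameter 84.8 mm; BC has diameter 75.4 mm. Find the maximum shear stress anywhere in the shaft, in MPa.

Under the same torque, τ_max = 16T/(πd³) is largest where d is smallest — segment BC (d = 75.4 mm).
τ_max = 16·305.0/(π·(0.0754)³) = 3.624×10^6 Pa.

3.62 MPa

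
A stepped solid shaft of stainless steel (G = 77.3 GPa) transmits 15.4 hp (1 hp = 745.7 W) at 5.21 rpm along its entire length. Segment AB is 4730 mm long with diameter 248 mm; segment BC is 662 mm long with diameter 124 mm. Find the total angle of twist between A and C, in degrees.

ω = 2π·5.21/60 = 0.5456 rad/s, so T = P/ω = 15.4×745.7 / 0.5456 = 21050 N·m.
J_AB = π(0.248)⁴/32 = 3.71×10^-4 m⁴; J_BC = π(0.124)⁴/32 = 2.32×10^-5 m⁴.
θ = (T/G)·Σ L_i/J_i = (21050/77.3×10⁹)·(4.73/3.71×10^-4 + 0.662/2.32×10^-5) = 0.01123 rad.

0.644°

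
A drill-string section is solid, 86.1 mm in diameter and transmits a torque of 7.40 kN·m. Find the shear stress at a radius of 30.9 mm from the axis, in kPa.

J = πd⁴/32 = π(0.0861)⁴/32 = 5.395×10^-6 m⁴.
Shear stress varies linearly with radius: τ = T·r/J = 7400 × 0.0309 / 5.395×10^-6 = 4.238×10^7 Pa.

42400 kPa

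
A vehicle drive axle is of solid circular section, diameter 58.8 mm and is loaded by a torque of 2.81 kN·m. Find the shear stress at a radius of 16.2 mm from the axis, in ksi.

5.63 ksi

J = πd⁴/32 = π(0.0588)⁴/32 = 1.174×10^-6 m⁴.
Shear stress varies linearly with radius: τ = T·r/J = 2810 × 0.0162 / 1.174×10^-6 = 3.879×10^7 Pa.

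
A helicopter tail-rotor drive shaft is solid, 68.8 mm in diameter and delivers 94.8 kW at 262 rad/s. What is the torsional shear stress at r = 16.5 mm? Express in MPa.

ω = 262 rad/s, so T = P/ω = 94.8×10³ / 262.0 = 361.8 N·m.
J = πd⁴/32 = π(0.0688)⁴/32 = 2.200×10^-6 m⁴.
Shear stress varies linearly with radius: τ = T·r/J = 361.8 × 0.0165 / 2.200×10^-6 = 2.714×10^6 Pa.

2.71 MPa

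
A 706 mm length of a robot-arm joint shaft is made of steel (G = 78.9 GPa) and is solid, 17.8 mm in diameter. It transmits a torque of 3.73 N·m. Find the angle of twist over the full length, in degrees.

0.194°

J = πd⁴/32 = π(0.0178)⁴/32 = 9.856×10^-9 m⁴.
θ = T·L/(G·J) = 3.730 × 0.706 / (78.9×10⁹ × 9.856×10^-9) = 3.387×10^-3 rad.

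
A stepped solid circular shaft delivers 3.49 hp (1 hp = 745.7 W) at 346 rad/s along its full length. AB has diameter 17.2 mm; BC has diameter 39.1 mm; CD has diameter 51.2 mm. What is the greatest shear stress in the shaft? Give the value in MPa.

7.53 MPa

ω = 346 rad/s, so T = P/ω = 3.49×745.7 / 346.0 = 7.522 N·m.
Under the same torque, τ_max = 16T/(πd³) is largest where d is smallest — segment AB (d = 17.2 mm).
τ_max = 16·7.522/(π·(0.0172)³) = 7.528×10^6 Pa.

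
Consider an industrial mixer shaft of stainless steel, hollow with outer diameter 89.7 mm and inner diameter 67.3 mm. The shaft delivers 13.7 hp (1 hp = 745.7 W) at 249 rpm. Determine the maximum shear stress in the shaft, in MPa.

4.05 MPa

ω = 2π·249/60 = 26.08 rad/s, so T = P/ω = 13.7×745.7 / 26.08 = 391.8 N·m.
J = π(d_o⁴ − d_i⁴)/32 = π(0.0897⁴ − 0.0673⁴)/32 = 4.342×10^-6 m⁴.
τ_max = T·r/J = 391.8 × 0.0449 / 4.342×10^-6 = 4.047×10^6 Pa.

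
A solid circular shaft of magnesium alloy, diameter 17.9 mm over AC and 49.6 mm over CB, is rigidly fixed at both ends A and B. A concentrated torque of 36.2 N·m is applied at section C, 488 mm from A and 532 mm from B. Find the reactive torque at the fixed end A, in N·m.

0.657 N·m

Compatibility: T_A·a/J_AC = T_B·b/J_CB with T_A + T_B = T₀.
J_AC = 1.01×10^-8 m⁴, J_CB = 5.94×10^-7 m⁴, so T_A = T₀·(J_AC/a)/((J_AC/a)+(J_CB/b)) = 0.6572 N·m, T_B = 35.54 N·m.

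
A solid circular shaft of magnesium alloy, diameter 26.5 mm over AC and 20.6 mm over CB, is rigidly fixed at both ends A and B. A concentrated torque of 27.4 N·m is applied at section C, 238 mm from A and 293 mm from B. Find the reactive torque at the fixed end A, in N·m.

Compatibility: T_A·a/J_AC = T_B·b/J_CB with T_A + T_B = T₀.
J_AC = 4.84×10^-8 m⁴, J_CB = 1.77×10^-8 m⁴, so T_A = T₀·(J_AC/a)/((J_AC/a)+(J_CB/b)) = 21.13 N·m, T_B = 6.268 N·m.

21.1 N·m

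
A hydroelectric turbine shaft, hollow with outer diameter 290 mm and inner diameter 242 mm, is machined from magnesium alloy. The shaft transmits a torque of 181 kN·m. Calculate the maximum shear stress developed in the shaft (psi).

10600 psi

J = π(d_o⁴ − d_i⁴)/32 = π(0.290⁴ − 0.242⁴)/32 = 3.577×10^-4 m⁴.
τ_max = T·r/J = 181000 × 0.145 / 3.577×10^-4 = 7.338×10^7 Pa.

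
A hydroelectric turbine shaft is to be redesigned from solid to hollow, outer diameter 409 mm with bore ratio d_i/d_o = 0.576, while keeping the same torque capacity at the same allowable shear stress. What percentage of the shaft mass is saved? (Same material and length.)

Equal τ_max and T ⇒ the solid shaft needs d_s³ = d_o³(1−k⁴), so d_s = 409·(1−0.576⁴)^(1/3) = 393.4 mm.
Area ratio A_h/A_s = d_o²(1−k²)/d_s² = (1−k²)/(1−k⁴)^(2/3) = 0.7222.
Mass saving = 1 − 0.7222 = 27.8 %.

27.8 %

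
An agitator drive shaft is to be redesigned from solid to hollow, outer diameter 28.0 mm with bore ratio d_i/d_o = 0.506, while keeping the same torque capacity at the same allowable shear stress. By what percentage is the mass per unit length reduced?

22.2 %

Equal τ_max and T ⇒ the solid shaft needs d_s³ = d_o³(1−k⁴), so d_s = 28.0·(1−0.506⁴)^(1/3) = 27.37 mm.
Area ratio A_h/A_s = d_o²(1−k²)/d_s² = (1−k²)/(1−k⁴)^(2/3) = 0.7784.
Mass saving = 1 − 0.7784 = 22.2 %.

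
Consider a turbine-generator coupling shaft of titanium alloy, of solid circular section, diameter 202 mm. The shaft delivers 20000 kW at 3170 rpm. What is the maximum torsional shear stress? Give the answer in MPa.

ω = 2π·3170/60 = 332.0 rad/s, so T = P/ω = 20000×10³ / 332.0 = 60250 N·m.
J = πd⁴/32 = π(0.202)⁴/32 = 1.635×10^-4 m⁴.
τ_max = T·r/J = 60250 × 0.101 / 1.635×10^-4 = 3.723×10^7 Pa.

37.2 MPa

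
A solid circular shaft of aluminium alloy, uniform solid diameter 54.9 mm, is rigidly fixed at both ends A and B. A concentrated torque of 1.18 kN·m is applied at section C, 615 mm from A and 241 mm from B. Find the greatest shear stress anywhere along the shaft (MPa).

With uniform GJ and both ends fixed, compatibility θ_AC = θ_CB gives T_A·a = T_B·b, together with T_A + T_B = T₀.
T_A = T₀·b/(a+b) = 1180·241/856.0 = 332.2 N·m; T_B = 847.8 N·m.
τ in each portion: τ_AC = 1.02×10^7 Pa, τ_CB = 2.61×10^7 Pa; maximum is in CB.
τ_max = T_CB·r/J = 847.8·0.0274/8.92×10^-7 = 2.609×10^7 Pa.

26.1 MPa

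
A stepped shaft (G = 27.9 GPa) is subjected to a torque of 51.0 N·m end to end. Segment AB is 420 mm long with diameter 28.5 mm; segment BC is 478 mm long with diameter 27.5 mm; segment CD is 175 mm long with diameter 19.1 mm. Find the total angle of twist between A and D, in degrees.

J_AB = π(0.0285)⁴/32 = 6.48×10^-8 m⁴; J_BC = π(0.0275)⁴/32 = 5.61×10^-8 m⁴; J_CD = π(0.0191)⁴/32 = 1.31×10^-8 m⁴.
θ = (T/G)·Σ L_i/J_i = (51.00/27.9×10⁹)·(0.420/6.48×10^-8 + 0.478/5.61×10^-8 + 0.175/1.31×10^-8) = 0.05190 rad.

2.97°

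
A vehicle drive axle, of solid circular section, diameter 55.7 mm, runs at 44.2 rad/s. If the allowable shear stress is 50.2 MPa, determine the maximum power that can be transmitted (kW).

75.3 kW

J = πd⁴/32 = π(0.0557)⁴/32 = 9.450×10^-7 m⁴.
T_max = τ_allow·J/r = 5.02×10^7 × 9.450×10^-7 / 0.0278 = 1703 N·m.
ω = 44.2 rad/s, so P_max = T_max·ω = 7.529×10^4 W.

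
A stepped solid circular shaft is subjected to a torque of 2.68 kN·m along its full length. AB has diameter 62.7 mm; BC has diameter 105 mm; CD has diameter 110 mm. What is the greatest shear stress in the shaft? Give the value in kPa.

55400 kPa

Under the same torque, τ_max = 16T/(πd³) is largest where d is smallest — segment AB (d = 62.7 mm).
τ_max = 16·2680/(π·(0.0627)³) = 5.537×10^7 Pa.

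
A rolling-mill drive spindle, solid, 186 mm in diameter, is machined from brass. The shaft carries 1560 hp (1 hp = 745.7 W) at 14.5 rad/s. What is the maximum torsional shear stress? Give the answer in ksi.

ω = 14.5 rad/s, so T = P/ω = 1560×745.7 / 14.50 = 80230 N·m.
J = πd⁴/32 = π(0.186)⁴/32 = 1.175×10^-4 m⁴.
τ_max = T·r/J = 80230 × 0.0930 / 1.175×10^-4 = 6.350×10^7 Pa.

9.21 ksi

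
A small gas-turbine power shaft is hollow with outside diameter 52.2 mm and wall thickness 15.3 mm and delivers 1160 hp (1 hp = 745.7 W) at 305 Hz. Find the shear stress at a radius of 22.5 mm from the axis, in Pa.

ω = 2π·305 = 1916 rad/s, so T = P/ω = 1160×745.7 / 1916 = 451.4 N·m.
J = π(d_o⁴ − d_i⁴)/32 = π(0.0522⁴ − 0.0216⁴)/32 = 7.076×10^-7 m⁴.
Shear stress varies linearly with radius: τ = T·r/J = 451.4 × 0.0225 / 7.076×10^-7 = 1.435×10^7 Pa.

1.44e7 Pa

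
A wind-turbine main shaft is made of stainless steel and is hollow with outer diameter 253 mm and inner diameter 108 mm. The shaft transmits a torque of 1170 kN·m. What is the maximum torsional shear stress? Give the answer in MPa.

381 MPa

J = π(d_o⁴ − d_i⁴)/32 = π(0.253⁴ − 0.108⁴)/32 = 3.889×10^-4 m⁴.
τ_max = T·r/J = 1.170e6 × 0.127 / 3.889×10^-4 = 3.806×10^8 Pa.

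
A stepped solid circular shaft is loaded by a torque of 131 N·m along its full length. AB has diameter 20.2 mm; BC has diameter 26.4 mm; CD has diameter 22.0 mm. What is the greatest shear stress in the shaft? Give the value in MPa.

Under the same torque, τ_max = 16T/(πd³) is largest where d is smallest — segment AB (d = 20.2 mm).
τ_max = 16·131.0/(π·(0.0202)³) = 8.094×10^7 Pa.

80.9 MPa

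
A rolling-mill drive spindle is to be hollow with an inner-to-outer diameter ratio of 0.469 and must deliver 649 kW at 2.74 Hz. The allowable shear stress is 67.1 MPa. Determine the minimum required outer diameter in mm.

144 mm

ω = 2π·2.74 = 17.22 rad/s, so T = P/ω = 649×10³ / 17.22 = 37700 N·m.
For a hollow shaft with d_i/d_o = 0.469: τ_max = 16T/(π d_o³ (1−k⁴)), so d_o = [16T/(π τ_allow (1−k⁴))]^(1/3) = [16·37700/(π·6.71×10^7·0.9516)]^(1/3) = 0.1443 m.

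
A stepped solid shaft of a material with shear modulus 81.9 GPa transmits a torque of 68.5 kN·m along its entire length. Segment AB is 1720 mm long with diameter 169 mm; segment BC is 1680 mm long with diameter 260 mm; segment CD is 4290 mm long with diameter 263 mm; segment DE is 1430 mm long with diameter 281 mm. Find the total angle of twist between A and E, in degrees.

1.76°

J_AB = π(0.169)⁴/32 = 8.01×10^-5 m⁴; J_BC = π(0.260)⁴/32 = 4.49×10^-4 m⁴; J_CD = π(0.263)⁴/32 = 4.70×10^-4 m⁴; J_DE = π(0.281)⁴/32 = 6.12×10^-4 m⁴.
θ = (T/G)·Σ L_i/J_i = (68500/81.9×10⁹)·(1.72/8.01×10^-5 + 1.68/4.49×10^-4 + 4.29/4.70×10^-4 + 1.43/6.12×10^-4) = 0.03069 rad.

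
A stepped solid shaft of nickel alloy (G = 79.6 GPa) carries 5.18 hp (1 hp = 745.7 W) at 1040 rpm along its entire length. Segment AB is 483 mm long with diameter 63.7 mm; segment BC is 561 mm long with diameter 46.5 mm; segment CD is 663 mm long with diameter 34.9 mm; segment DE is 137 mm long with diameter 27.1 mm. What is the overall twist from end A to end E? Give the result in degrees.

ω = 2π·1040/60 = 108.9 rad/s, so T = P/ω = 5.18×745.7 / 108.9 = 35.47 N·m.
J_AB = π(0.0637)⁴/32 = 1.62×10^-6 m⁴; J_BC = π(0.0465)⁴/32 = 4.59×10^-7 m⁴; J_CD = π(0.0349)⁴/32 = 1.46×10^-7 m⁴; J_DE = π(0.0271)⁴/32 = 5.30×10^-8 m⁴.
θ = (T/G)·Σ L_i/J_i = (35.47/79.6×10⁹)·(0.483/1.62×10^-6 + 0.561/4.59×10^-7 + 0.663/1.46×10^-7 + 0.137/5.30×10^-8) = 3.859×10^-3 rad.

0.221°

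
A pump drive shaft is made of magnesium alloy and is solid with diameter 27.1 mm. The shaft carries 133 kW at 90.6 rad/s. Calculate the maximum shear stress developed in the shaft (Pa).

3.76e8 Pa

ω = 90.6 rad/s, so T = P/ω = 133×10³ / 90.60 = 1468 N·m.
J = πd⁴/32 = π(0.0271)⁴/32 = 5.295×10^-8 m⁴.
τ_max = T·r/J = 1468 × 0.0136 / 5.295×10^-8 = 3.757×10^8 Pa.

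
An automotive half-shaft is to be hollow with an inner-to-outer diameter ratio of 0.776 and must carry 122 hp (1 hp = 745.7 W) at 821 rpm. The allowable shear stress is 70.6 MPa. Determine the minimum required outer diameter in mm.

ω = 2π·821/60 = 85.97 rad/s, so T = P/ω = 122×745.7 / 85.97 = 1058 N·m.
For a hollow shaft with d_i/d_o = 0.776: τ_max = 16T/(π d_o³ (1−k⁴)), so d_o = [16T/(π τ_allow (1−k⁴))]^(1/3) = [16·1058/(π·7.06×10^7·0.6374)]^(1/3) = 0.04929 m.

49.3 mm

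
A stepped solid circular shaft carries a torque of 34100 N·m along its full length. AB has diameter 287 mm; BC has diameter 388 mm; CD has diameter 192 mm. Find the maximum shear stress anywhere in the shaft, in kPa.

Under the same torque, τ_max = 16T/(πd³) is largest where d is smallest — segment CD (d = 192 mm).
τ_max = 16·34100/(π·(0.192)³) = 2.454×10^7 Pa.

24500 kPa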